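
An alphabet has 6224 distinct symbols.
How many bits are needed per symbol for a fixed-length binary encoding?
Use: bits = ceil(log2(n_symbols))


log2(6224) = 12.6036
Bracket: 2^12 = 4096 < 6224 <= 2^13 = 8192
So ceil(log2(6224)) = 13

bits = ceil(log2(6224)) = ceil(12.6036) = 13 bits


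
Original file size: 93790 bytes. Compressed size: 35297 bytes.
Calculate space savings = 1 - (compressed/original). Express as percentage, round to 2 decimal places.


ratio = compressed/original = 35297/93790 = 0.376341
savings = 1 - ratio = 1 - 0.376341 = 0.623659
as a percentage: 0.623659 * 100 = 62.37%

Space savings = 1 - 35297/93790 = 62.37%


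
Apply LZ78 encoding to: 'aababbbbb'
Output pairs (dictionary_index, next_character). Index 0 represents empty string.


LZ78 encoding steps:
Dictionary: {0: ''}
Step 1: w='' (idx 0), next='a' -> output (0, 'a'), add 'a' as idx 1
Step 2: w='a' (idx 1), next='b' -> output (1, 'b'), add 'ab' as idx 2
Step 3: w='ab' (idx 2), next='b' -> output (2, 'b'), add 'abb' as idx 3
Step 4: w='' (idx 0), next='b' -> output (0, 'b'), add 'b' as idx 4
Step 5: w='b' (idx 4), next='b' -> output (4, 'b'), add 'bb' as idx 5


Encoded: [(0, 'a'), (1, 'b'), (2, 'b'), (0, 'b'), (4, 'b')]


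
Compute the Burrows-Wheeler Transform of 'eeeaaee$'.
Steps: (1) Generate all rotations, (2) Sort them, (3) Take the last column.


Rotations (sorted):
  0: $eeeaaee -> last char: e
  1: aaee$eee -> last char: e
  2: aee$eeea -> last char: a
  3: e$eeeaae -> last char: e
  4: eaaee$ee -> last char: e
  5: ee$eeeaa -> last char: a
  6: eeaaee$e -> last char: e
  7: eeeaaee$ -> last char: $


BWT = eeaeeae$


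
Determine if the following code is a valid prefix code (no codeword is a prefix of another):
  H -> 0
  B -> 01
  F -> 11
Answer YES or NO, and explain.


Checking each pair (does one codeword prefix another?):
  H='0' vs B='01': prefix -- VIOLATION

NO -- this is NOT a valid prefix code. H (0) is a prefix of B (01).


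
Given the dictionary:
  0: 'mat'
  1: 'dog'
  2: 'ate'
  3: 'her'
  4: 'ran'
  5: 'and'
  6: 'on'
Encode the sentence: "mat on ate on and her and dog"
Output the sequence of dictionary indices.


Look up each word in the dictionary:
  'mat' -> 0
  'on' -> 6
  'ate' -> 2
  'on' -> 6
  'and' -> 5
  'her' -> 3
  'and' -> 5
  'dog' -> 1

Encoded: [0, 6, 2, 6, 5, 3, 5, 1]


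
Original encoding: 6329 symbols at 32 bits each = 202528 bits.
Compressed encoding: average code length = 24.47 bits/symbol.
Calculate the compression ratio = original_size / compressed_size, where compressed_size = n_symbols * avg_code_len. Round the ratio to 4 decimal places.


original_size = n_symbols * orig_bits = 6329 * 32 = 202528 bits
compressed_size = n_symbols * avg_code_len = 6329 * 24.47 = 154870.63 bits
ratio = original_size / compressed_size = 202528 / 154870.63 = 1.3077

Compression ratio = 1.3077


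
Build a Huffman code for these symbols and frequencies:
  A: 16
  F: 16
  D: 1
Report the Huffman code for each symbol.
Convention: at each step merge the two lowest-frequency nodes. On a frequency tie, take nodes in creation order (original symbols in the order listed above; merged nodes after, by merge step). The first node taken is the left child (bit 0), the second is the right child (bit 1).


Huffman tree construction:
Step 1: Merge D(1) + A(16) = 17
Step 2: Merge F(16) + (D+A)(17) = 33
Read each symbol's code off the tree from the root (left child = 0, right child = 1).

Codes:
  A: 11 (length 2)
  F: 0 (length 1)
  D: 10 (length 2)
Average code length: 50/33 = 1.5152 bits/symbol


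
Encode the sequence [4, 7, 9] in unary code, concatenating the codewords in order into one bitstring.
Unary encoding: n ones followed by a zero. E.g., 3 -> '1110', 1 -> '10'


Encode each number as n ones followed by a terminating 0:
  4 -> 11110 (5 bits)
  7 -> 11111110 (8 bits)
  9 -> 1111111110 (10 bits)
Total length = 5 + 8 + 10 = 23 bits.

Unary([4, 7, 9]) = 11110111111101111111110 (23 bits)


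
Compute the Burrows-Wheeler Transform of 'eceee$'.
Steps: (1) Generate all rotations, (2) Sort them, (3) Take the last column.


Rotations (sorted):
  0: $eceee -> last char: e
  1: ceee$e -> last char: e
  2: e$ecee -> last char: e
  3: eceee$ -> last char: $
  4: ee$ece -> last char: e
  5: eee$ec -> last char: c


BWT = eee$ec


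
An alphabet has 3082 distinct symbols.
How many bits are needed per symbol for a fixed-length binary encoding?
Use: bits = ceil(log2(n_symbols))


log2(3082) = 11.5897
Bracket: 2^11 = 2048 < 3082 <= 2^12 = 4096
So ceil(log2(3082)) = 12

bits = ceil(log2(3082)) = ceil(11.5897) = 12 bits


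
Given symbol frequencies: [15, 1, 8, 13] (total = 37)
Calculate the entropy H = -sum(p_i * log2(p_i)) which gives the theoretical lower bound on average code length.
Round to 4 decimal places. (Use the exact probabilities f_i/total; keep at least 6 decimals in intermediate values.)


Per-symbol terms -p_i * log2(p_i) with p_i = f_i/37:
  p = 15/37 = 0.405405: log2(p) = -1.302563, -p*log2(p) = 0.528066
  p = 1/37 = 0.027027: log2(p) = -5.209453, -p*log2(p) = 0.140796
  p = 8/37 = 0.216216: log2(p) = -2.209453, -p*log2(p) = 0.477720
  p = 13/37 = 0.351351: log2(p) = -1.509014, -p*log2(p) = 0.530194
H = 0.528066 + 0.140796 + 0.477720 + 0.530194 = 1.676776

H = 1.6768 bits/symbol


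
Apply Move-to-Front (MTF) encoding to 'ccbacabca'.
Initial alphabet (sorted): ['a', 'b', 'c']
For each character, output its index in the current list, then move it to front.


MTF encoding:
'c': index 2 in ['a', 'b', 'c'] -> ['c', 'a', 'b']
'c': index 0 in ['c', 'a', 'b'] -> ['c', 'a', 'b']
'b': index 2 in ['c', 'a', 'b'] -> ['b', 'c', 'a']
'a': index 2 in ['b', 'c', 'a'] -> ['a', 'b', 'c']
'c': index 2 in ['a', 'b', 'c'] -> ['c', 'a', 'b']
'a': index 1 in ['c', 'a', 'b'] -> ['a', 'c', 'b']
'b': index 2 in ['a', 'c', 'b'] -> ['b', 'a', 'c']
'c': index 2 in ['b', 'a', 'c'] -> ['c', 'b', 'a']
'a': index 2 in ['c', 'b', 'a'] -> ['a', 'c', 'b']


Output: [2, 0, 2, 2, 2, 1, 2, 2, 2]


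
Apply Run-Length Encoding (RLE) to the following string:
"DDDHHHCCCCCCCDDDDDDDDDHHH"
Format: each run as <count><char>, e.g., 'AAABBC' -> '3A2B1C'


Scanning runs left to right:
  i=0: run of 'D' x 3 -> '3D'
  i=3: run of 'H' x 3 -> '3H'
  i=6: run of 'C' x 7 -> '7C'
  i=13: run of 'D' x 9 -> '9D'
  i=22: run of 'H' x 3 -> '3H'

RLE = 3D3H7C9D3H


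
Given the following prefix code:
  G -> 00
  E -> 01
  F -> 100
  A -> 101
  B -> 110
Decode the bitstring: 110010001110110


Decoding step by step:
Bits 110 -> B
Bits 01 -> E
Bits 00 -> G
Bits 01 -> E
Bits 110 -> B
Bits 110 -> B


Decoded message: BEGEBB


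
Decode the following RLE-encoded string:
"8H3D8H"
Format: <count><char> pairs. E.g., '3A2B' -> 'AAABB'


Expanding each <count><char> pair:
  8H -> 'HHHHHHHH'
  3D -> 'DDD'
  8H -> 'HHHHHHHH'

Decoded = HHHHHHHHDDDHHHHHHHH


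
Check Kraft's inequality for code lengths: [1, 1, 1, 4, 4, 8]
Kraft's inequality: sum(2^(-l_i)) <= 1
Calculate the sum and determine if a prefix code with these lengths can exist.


Sum = 2^(-1) + 2^(-1) + 2^(-1) + 2^(-4) + 2^(-4) + 2^(-8)
    = 0.5 + 0.5 + 0.5 + 0.0625 + 0.0625 + 0.00390625
    = 417/256 = 1.62890625
Since 1.62890625 > 1, Kraft's inequality is NOT satisfied.
A prefix code with these lengths CANNOT exist.

Kraft sum = 1.62890625. Not satisfied.


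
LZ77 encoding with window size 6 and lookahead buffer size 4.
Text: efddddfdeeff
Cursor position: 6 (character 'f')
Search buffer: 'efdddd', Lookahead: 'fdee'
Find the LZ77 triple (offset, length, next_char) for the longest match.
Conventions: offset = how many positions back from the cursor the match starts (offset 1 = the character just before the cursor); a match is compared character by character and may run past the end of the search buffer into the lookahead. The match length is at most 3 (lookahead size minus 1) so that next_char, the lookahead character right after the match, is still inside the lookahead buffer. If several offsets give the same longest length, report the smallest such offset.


Try each offset into the search buffer:
  offset=1 (pos 5, char 'd'): match length 0
  offset=2 (pos 4, char 'd'): match length 0
  offset=3 (pos 3, char 'd'): match length 0
  offset=4 (pos 2, char 'd'): match length 0
  offset=5 (pos 1, char 'f'): match length 2
  offset=6 (pos 0, char 'e'): match length 0
Longest match has length 2 at offset 5.
next_char = character at position 6 + 2 = 8 -> 'e'

Best match: offset=5, length=2 (matching 'fd' starting at position 1)
LZ77 triple: (5, 2, 'e')


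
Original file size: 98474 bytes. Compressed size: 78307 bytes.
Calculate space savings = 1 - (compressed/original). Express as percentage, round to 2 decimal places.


ratio = compressed/original = 78307/98474 = 0.795205
savings = 1 - ratio = 1 - 0.795205 = 0.204795
as a percentage: 0.204795 * 100 = 20.48%

Space savings = 1 - 78307/98474 = 20.48%


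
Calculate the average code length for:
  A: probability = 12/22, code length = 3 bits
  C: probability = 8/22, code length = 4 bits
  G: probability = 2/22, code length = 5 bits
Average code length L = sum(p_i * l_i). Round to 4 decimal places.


Weighted contributions p_i * l_i:
  A: (12/22) * 3 = 36/22
  C: (8/22) * 4 = 32/22
  G: (2/22) * 5 = 10/22
Sum = (36 + 32 + 10)/22 = 78/22

L = 78/22 = 3.5455 bits/symbol


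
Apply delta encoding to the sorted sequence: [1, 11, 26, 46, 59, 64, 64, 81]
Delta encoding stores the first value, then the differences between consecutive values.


First value: 1
Deltas:
  11 - 1 = 10
  26 - 11 = 15
  46 - 26 = 20
  59 - 46 = 13
  64 - 59 = 5
  64 - 64 = 0
  81 - 64 = 17


Delta encoded: [1, 10, 15, 20, 13, 5, 0, 17]


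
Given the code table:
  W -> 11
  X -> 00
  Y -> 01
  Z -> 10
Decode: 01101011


Decoding:
01 -> Y
10 -> Z
10 -> Z
11 -> W


Result: YZZW


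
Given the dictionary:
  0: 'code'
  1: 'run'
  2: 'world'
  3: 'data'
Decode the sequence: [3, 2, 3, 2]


Look up each index in the dictionary:
  3 -> 'data'
  2 -> 'world'
  3 -> 'data'
  2 -> 'world'

Decoded: "data world data world"


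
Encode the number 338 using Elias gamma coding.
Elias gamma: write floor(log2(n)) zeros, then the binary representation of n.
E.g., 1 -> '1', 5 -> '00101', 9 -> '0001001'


num_bits = floor(log2(338)) + 1 = 9
leading_zeros = num_bits - 1 = 8
binary(338) = 101010010

Elias gamma(338) = '00000000' + '101010010' = 00000000101010010 (17 bits)


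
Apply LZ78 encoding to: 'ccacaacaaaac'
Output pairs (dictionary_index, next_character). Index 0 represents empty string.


LZ78 encoding steps:
Dictionary: {0: ''}
Step 1: w='' (idx 0), next='c' -> output (0, 'c'), add 'c' as idx 1
Step 2: w='c' (idx 1), next='a' -> output (1, 'a'), add 'ca' as idx 2
Step 3: w='ca' (idx 2), next='a' -> output (2, 'a'), add 'caa' as idx 3
Step 4: w='caa' (idx 3), next='a' -> output (3, 'a'), add 'caaa' as idx 4
Step 5: w='' (idx 0), next='a' -> output (0, 'a'), add 'a' as idx 5
Step 6: w='c' (idx 1), end of input -> output (1, '')


Encoded: [(0, 'c'), (1, 'a'), (2, 'a'), (3, 'a'), (0, 'a'), (1, '')]


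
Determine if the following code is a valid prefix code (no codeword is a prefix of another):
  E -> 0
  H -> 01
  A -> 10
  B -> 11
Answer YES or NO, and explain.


Checking each pair (does one codeword prefix another?):
  E='0' vs H='01': prefix -- VIOLATION

NO -- this is NOT a valid prefix code. E (0) is a prefix of H (01).


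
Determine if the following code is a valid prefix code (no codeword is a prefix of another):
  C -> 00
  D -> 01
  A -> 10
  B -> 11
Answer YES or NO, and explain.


Checking each pair (does one codeword prefix another?):
  C='00' vs D='01': no prefix
  C='00' vs A='10': no prefix
  C='00' vs B='11': no prefix
  D='01' vs C='00': no prefix
  D='01' vs A='10': no prefix
  D='01' vs B='11': no prefix
  A='10' vs C='00': no prefix
  A='10' vs D='01': no prefix
  A='10' vs B='11': no prefix
  B='11' vs C='00': no prefix
  B='11' vs D='01': no prefix
  B='11' vs A='10': no prefix
No violation found over all pairs.

YES -- this is a valid prefix code. No codeword is a prefix of any other codeword.


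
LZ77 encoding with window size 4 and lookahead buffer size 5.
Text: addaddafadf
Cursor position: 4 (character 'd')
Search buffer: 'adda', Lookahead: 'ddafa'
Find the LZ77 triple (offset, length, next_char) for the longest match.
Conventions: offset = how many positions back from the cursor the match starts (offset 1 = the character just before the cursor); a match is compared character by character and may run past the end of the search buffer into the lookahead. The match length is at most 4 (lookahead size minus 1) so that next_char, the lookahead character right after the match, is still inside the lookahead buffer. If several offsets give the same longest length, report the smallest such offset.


Try each offset into the search buffer:
  offset=1 (pos 3, char 'a'): match length 0
  offset=2 (pos 2, char 'd'): match length 1
  offset=3 (pos 1, char 'd'): match length 3
  offset=4 (pos 0, char 'a'): match length 0
Longest match has length 3 at offset 3.
next_char = character at position 4 + 3 = 7 -> 'f'

Best match: offset=3, length=3 (matching 'dda' starting at position 1)
LZ77 triple: (3, 3, 'f')


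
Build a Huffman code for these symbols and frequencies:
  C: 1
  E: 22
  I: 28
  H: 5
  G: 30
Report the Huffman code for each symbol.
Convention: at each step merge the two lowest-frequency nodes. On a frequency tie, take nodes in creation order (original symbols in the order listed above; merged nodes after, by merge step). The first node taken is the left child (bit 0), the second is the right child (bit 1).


Huffman tree construction:
Step 1: Merge C(1) + H(5) = 6
Step 2: Merge (C+H)(6) + E(22) = 28
Step 3: Merge I(28) + ((C+H)+E)(28) = 56
Step 4: Merge G(30) + (I+((C+H)+E))(56) = 86
Read each symbol's code off the tree from the root (left child = 0, right child = 1).

Codes:
  C: 1100 (length 4)
  E: 111 (length 3)
  I: 10 (length 2)
  H: 1101 (length 4)
  G: 0 (length 1)
Average code length: 176/86 = 2.0465 bits/symbol


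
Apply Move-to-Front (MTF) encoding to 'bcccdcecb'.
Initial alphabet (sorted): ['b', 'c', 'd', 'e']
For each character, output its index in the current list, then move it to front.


MTF encoding:
'b': index 0 in ['b', 'c', 'd', 'e'] -> ['b', 'c', 'd', 'e']
'c': index 1 in ['b', 'c', 'd', 'e'] -> ['c', 'b', 'd', 'e']
'c': index 0 in ['c', 'b', 'd', 'e'] -> ['c', 'b', 'd', 'e']
'c': index 0 in ['c', 'b', 'd', 'e'] -> ['c', 'b', 'd', 'e']
'd': index 2 in ['c', 'b', 'd', 'e'] -> ['d', 'c', 'b', 'e']
'c': index 1 in ['d', 'c', 'b', 'e'] -> ['c', 'd', 'b', 'e']
'e': index 3 in ['c', 'd', 'b', 'e'] -> ['e', 'c', 'd', 'b']
'c': index 1 in ['e', 'c', 'd', 'b'] -> ['c', 'e', 'd', 'b']
'b': index 3 in ['c', 'e', 'd', 'b'] -> ['b', 'c', 'e', 'd']


Output: [0, 1, 0, 0, 2, 1, 3, 1, 3]


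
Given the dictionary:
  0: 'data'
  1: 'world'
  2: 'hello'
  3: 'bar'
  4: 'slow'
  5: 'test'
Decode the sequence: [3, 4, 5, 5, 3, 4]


Look up each index in the dictionary:
  3 -> 'bar'
  4 -> 'slow'
  5 -> 'test'
  5 -> 'test'
  3 -> 'bar'
  4 -> 'slow'

Decoded: "bar slow test test bar slow"


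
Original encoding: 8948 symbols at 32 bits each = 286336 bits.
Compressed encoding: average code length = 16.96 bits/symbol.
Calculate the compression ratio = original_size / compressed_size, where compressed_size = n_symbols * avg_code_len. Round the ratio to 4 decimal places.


original_size = n_symbols * orig_bits = 8948 * 32 = 286336 bits
compressed_size = n_symbols * avg_code_len = 8948 * 16.96 = 151758.08 bits
ratio = original_size / compressed_size = 286336 / 151758.08 = 1.8868

Compression ratio = 1.8868


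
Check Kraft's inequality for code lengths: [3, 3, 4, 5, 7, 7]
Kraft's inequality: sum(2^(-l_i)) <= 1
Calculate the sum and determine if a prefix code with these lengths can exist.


Sum = 2^(-3) + 2^(-3) + 2^(-4) + 2^(-5) + 2^(-7) + 2^(-7)
    = 0.125 + 0.125 + 0.0625 + 0.03125 + 0.0078125 + 0.0078125
    = 46/128 = 0.359375
Since 0.359375 <= 1, Kraft's inequality IS satisfied.
A prefix code with these lengths CAN exist.

Kraft sum = 0.359375. Satisfied.


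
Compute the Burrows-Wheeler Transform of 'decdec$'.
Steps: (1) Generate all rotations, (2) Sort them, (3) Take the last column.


Rotations (sorted):
  0: $decdec -> last char: c
  1: c$decde -> last char: e
  2: cdec$de -> last char: e
  3: dec$dec -> last char: c
  4: decdec$ -> last char: $
  5: ec$decd -> last char: d
  6: ecdec$d -> last char: d


BWT = ceec$dd


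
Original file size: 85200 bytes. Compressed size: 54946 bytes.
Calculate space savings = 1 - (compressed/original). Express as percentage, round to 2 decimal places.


ratio = compressed/original = 54946/85200 = 0.644906
savings = 1 - ratio = 1 - 0.644906 = 0.355094
as a percentage: 0.355094 * 100 = 35.51%

Space savings = 1 - 54946/85200 = 35.51%


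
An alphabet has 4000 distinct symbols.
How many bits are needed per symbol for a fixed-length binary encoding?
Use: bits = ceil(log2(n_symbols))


log2(4000) = 11.9658
Bracket: 2^11 = 2048 < 4000 <= 2^12 = 4096
So ceil(log2(4000)) = 12

bits = ceil(log2(4000)) = ceil(11.9658) = 12 bits


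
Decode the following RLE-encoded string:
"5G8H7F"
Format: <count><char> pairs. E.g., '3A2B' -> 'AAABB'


Expanding each <count><char> pair:
  5G -> 'GGGGG'
  8H -> 'HHHHHHHH'
  7F -> 'FFFFFFF'

Decoded = GGGGGHHHHHHHHFFFFFFF


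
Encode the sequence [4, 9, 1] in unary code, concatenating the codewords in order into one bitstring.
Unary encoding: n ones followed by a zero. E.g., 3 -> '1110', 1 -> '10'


Encode each number as n ones followed by a terminating 0:
  4 -> 11110 (5 bits)
  9 -> 1111111110 (10 bits)
  1 -> 10 (2 bits)
Total length = 5 + 10 + 2 = 17 bits.

Unary([4, 9, 1]) = 11110111111111010 (17 bits)


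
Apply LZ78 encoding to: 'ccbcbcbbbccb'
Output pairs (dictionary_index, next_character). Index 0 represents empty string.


LZ78 encoding steps:
Dictionary: {0: ''}
Step 1: w='' (idx 0), next='c' -> output (0, 'c'), add 'c' as idx 1
Step 2: w='c' (idx 1), next='b' -> output (1, 'b'), add 'cb' as idx 2
Step 3: w='cb' (idx 2), next='c' -> output (2, 'c'), add 'cbc' as idx 3
Step 4: w='' (idx 0), next='b' -> output (0, 'b'), add 'b' as idx 4
Step 5: w='b' (idx 4), next='b' -> output (4, 'b'), add 'bb' as idx 5
Step 6: w='c' (idx 1), next='c' -> output (1, 'c'), add 'cc' as idx 6
Step 7: w='b' (idx 4), end of input -> output (4, '')


Encoded: [(0, 'c'), (1, 'b'), (2, 'c'), (0, 'b'), (4, 'b'), (1, 'c'), (4, '')]


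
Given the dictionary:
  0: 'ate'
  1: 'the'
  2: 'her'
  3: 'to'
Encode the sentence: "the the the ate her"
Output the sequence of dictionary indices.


Look up each word in the dictionary:
  'the' -> 1
  'the' -> 1
  'the' -> 1
  'ate' -> 0
  'her' -> 2

Encoded: [1, 1, 1, 0, 2]


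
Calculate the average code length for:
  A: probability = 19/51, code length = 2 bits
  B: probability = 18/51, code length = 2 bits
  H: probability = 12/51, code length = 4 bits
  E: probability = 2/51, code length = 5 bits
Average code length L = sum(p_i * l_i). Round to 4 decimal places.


Weighted contributions p_i * l_i:
  A: (19/51) * 2 = 38/51
  B: (18/51) * 2 = 36/51
  H: (12/51) * 4 = 48/51
  E: (2/51) * 5 = 10/51
Sum = (38 + 36 + 48 + 10)/51 = 132/51

L = 132/51 = 2.5882 bits/symbol


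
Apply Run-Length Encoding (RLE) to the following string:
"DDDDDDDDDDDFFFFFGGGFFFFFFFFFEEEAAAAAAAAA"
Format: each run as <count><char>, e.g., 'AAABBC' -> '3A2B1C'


Scanning runs left to right:
  i=0: run of 'D' x 11 -> '11D'
  i=11: run of 'F' x 5 -> '5F'
  i=16: run of 'G' x 3 -> '3G'
  i=19: run of 'F' x 9 -> '9F'
  i=28: run of 'E' x 3 -> '3E'
  i=31: run of 'A' x 9 -> '9A'

RLE = 11D5F3G9F3E9A


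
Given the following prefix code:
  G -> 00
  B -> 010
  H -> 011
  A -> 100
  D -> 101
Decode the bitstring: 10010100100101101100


Decoding step by step:
Bits 100 -> A
Bits 101 -> D
Bits 00 -> G
Bits 100 -> A
Bits 101 -> D
Bits 101 -> D
Bits 100 -> A


Decoded message: ADGADDA


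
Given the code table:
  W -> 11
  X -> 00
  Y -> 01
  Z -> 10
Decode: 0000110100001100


Decoding:
00 -> X
00 -> X
11 -> W
01 -> Y
00 -> X
00 -> X
11 -> W
00 -> X


Result: XXWYXXWX


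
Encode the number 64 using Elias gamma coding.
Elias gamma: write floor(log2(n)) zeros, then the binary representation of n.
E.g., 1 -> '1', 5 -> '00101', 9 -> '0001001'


num_bits = floor(log2(64)) + 1 = 7
leading_zeros = num_bits - 1 = 6
binary(64) = 1000000

Elias gamma(64) = '000000' + '1000000' = 0000001000000 (13 bits)


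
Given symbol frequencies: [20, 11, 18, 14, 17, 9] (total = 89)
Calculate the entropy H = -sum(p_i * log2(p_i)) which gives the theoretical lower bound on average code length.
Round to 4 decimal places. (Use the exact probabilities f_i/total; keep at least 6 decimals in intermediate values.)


Per-symbol terms -p_i * log2(p_i) with p_i = f_i/89:
  p = 20/89 = 0.224719: log2(p) = -2.153805, -p*log2(p) = 0.484001
  p = 11/89 = 0.123596: log2(p) = -3.016302, -p*log2(p) = 0.372801
  p = 18/89 = 0.202247: log2(p) = -2.305808, -p*log2(p) = 0.466343
  p = 14/89 = 0.157303: log2(p) = -2.668379, -p*log2(p) = 0.419745
  p = 17/89 = 0.191011: log2(p) = -2.388271, -p*log2(p) = 0.456187
  p = 9/89 = 0.101124: log2(p) = -3.305808, -p*log2(p) = 0.334295
H = 0.484001 + 0.372801 + 0.466343 + 0.419745 + 0.456187 + 0.334295 = 2.533372

H = 2.5334 bits/symbol


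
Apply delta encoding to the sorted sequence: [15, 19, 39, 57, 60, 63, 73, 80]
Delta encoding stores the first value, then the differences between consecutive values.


First value: 15
Deltas:
  19 - 15 = 4
  39 - 19 = 20
  57 - 39 = 18
  60 - 57 = 3
  63 - 60 = 3
  73 - 63 = 10
  80 - 73 = 7


Delta encoded: [15, 4, 20, 18, 3, 3, 10, 7]


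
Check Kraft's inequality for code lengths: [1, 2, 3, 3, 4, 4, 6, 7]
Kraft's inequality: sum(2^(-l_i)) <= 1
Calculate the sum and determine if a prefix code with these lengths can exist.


Sum = 2^(-1) + 2^(-2) + 2^(-3) + 2^(-3) + 2^(-4) + 2^(-4) + 2^(-6) + 2^(-7)
    = 0.5 + 0.25 + 0.125 + 0.125 + 0.0625 + 0.0625 + 0.015625 + 0.0078125
    = 147/128 = 1.1484375
Since 1.1484375 > 1, Kraft's inequality is NOT satisfied.
A prefix code with these lengths CANNOT exist.

Kraft sum = 1.1484375. Not satisfied.


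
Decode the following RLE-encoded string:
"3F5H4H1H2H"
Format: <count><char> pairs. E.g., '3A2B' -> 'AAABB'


Expanding each <count><char> pair:
  3F -> 'FFF'
  5H -> 'HHHHH'
  4H -> 'HHHH'
  1H -> 'H'
  2H -> 'HH'

Decoded = FFFHHHHHHHHHHHH


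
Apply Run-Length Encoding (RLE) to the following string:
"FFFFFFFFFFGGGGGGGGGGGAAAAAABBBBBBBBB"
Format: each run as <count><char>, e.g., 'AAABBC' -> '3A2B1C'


Scanning runs left to right:
  i=0: run of 'F' x 10 -> '10F'
  i=10: run of 'G' x 11 -> '11G'
  i=21: run of 'A' x 6 -> '6A'
  i=27: run of 'B' x 9 -> '9B'

RLE = 10F11G6A9B


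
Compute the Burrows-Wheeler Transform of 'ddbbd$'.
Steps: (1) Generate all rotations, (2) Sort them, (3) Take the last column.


Rotations (sorted):
  0: $ddbbd -> last char: d
  1: bbd$dd -> last char: d
  2: bd$ddb -> last char: b
  3: d$ddbb -> last char: b
  4: dbbd$d -> last char: d
  5: ddbbd$ -> last char: $


BWT = ddbbd$


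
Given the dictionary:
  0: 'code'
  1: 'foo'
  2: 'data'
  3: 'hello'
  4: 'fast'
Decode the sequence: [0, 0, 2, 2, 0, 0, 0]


Look up each index in the dictionary:
  0 -> 'code'
  0 -> 'code'
  2 -> 'data'
  2 -> 'data'
  0 -> 'code'
  0 -> 'code'
  0 -> 'code'

Decoded: "code code data data code code code"


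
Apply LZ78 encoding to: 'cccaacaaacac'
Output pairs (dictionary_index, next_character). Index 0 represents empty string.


LZ78 encoding steps:
Dictionary: {0: ''}
Step 1: w='' (idx 0), next='c' -> output (0, 'c'), add 'c' as idx 1
Step 2: w='c' (idx 1), next='c' -> output (1, 'c'), add 'cc' as idx 2
Step 3: w='' (idx 0), next='a' -> output (0, 'a'), add 'a' as idx 3
Step 4: w='a' (idx 3), next='c' -> output (3, 'c'), add 'ac' as idx 4
Step 5: w='a' (idx 3), next='a' -> output (3, 'a'), add 'aa' as idx 5
Step 6: w='ac' (idx 4), next='a' -> output (4, 'a'), add 'aca' as idx 6
Step 7: w='c' (idx 1), end of input -> output (1, '')


Encoded: [(0, 'c'), (1, 'c'), (0, 'a'), (3, 'c'), (3, 'a'), (4, 'a'), (1, '')]


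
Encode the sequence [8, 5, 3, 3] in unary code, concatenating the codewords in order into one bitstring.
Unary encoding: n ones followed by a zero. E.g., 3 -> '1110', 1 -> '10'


Encode each number as n ones followed by a terminating 0:
  8 -> 111111110 (9 bits)
  5 -> 111110 (6 bits)
  3 -> 1110 (4 bits)
  3 -> 1110 (4 bits)
Total length = 9 + 6 + 4 + 4 = 23 bits.

Unary([8, 5, 3, 3]) = 11111111011111011101110 (23 bits)


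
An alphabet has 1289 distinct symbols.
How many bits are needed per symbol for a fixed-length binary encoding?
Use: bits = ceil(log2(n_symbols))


log2(1289) = 10.332
Bracket: 2^10 = 1024 < 1289 <= 2^11 = 2048
So ceil(log2(1289)) = 11

bits = ceil(log2(1289)) = ceil(10.332) = 11 bits


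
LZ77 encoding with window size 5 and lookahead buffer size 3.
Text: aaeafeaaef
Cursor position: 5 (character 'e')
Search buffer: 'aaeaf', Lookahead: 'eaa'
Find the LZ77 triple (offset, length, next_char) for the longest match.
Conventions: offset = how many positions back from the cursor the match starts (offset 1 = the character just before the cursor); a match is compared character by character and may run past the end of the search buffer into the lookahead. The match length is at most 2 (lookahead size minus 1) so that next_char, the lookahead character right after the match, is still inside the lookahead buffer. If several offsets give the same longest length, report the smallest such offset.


Try each offset into the search buffer:
  offset=1 (pos 4, char 'f'): match length 0
  offset=2 (pos 3, char 'a'): match length 0
  offset=3 (pos 2, char 'e'): match length 2
  offset=4 (pos 1, char 'a'): match length 0
  offset=5 (pos 0, char 'a'): match length 0
Longest match has length 2 at offset 3.
next_char = character at position 5 + 2 = 7 -> 'a'

Best match: offset=3, length=2 (matching 'ea' starting at position 2)
LZ77 triple: (3, 2, 'a')


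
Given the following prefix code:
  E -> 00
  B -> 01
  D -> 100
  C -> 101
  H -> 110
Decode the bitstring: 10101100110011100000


Decoding step by step:
Bits 101 -> C
Bits 01 -> B
Bits 100 -> D
Bits 110 -> H
Bits 01 -> B
Bits 110 -> H
Bits 00 -> E
Bits 00 -> E


Decoded message: CBDHBHEE


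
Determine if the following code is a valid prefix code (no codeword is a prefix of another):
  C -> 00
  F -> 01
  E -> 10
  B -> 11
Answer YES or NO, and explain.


Checking each pair (does one codeword prefix another?):
  C='00' vs F='01': no prefix
  C='00' vs E='10': no prefix
  C='00' vs B='11': no prefix
  F='01' vs C='00': no prefix
  F='01' vs E='10': no prefix
  F='01' vs B='11': no prefix
  E='10' vs C='00': no prefix
  E='10' vs F='01': no prefix
  E='10' vs B='11': no prefix
  B='11' vs C='00': no prefix
  B='11' vs F='01': no prefix
  B='11' vs E='10': no prefix
No violation found over all pairs.

YES -- this is a valid prefix code. No codeword is a prefix of any other codeword.


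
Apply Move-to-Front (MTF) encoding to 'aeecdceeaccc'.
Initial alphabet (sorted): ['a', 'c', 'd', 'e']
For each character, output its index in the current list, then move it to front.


MTF encoding:
'a': index 0 in ['a', 'c', 'd', 'e'] -> ['a', 'c', 'd', 'e']
'e': index 3 in ['a', 'c', 'd', 'e'] -> ['e', 'a', 'c', 'd']
'e': index 0 in ['e', 'a', 'c', 'd'] -> ['e', 'a', 'c', 'd']
'c': index 2 in ['e', 'a', 'c', 'd'] -> ['c', 'e', 'a', 'd']
'd': index 3 in ['c', 'e', 'a', 'd'] -> ['d', 'c', 'e', 'a']
'c': index 1 in ['d', 'c', 'e', 'a'] -> ['c', 'd', 'e', 'a']
'e': index 2 in ['c', 'd', 'e', 'a'] -> ['e', 'c', 'd', 'a']
'e': index 0 in ['e', 'c', 'd', 'a'] -> ['e', 'c', 'd', 'a']
'a': index 3 in ['e', 'c', 'd', 'a'] -> ['a', 'e', 'c', 'd']
'c': index 2 in ['a', 'e', 'c', 'd'] -> ['c', 'a', 'e', 'd']
'c': index 0 in ['c', 'a', 'e', 'd'] -> ['c', 'a', 'e', 'd']
'c': index 0 in ['c', 'a', 'e', 'd'] -> ['c', 'a', 'e', 'd']


Output: [0, 3, 0, 2, 3, 1, 2, 0, 3, 2, 0, 0]


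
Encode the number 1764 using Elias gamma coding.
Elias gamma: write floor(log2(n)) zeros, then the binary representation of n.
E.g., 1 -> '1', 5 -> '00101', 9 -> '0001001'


num_bits = floor(log2(1764)) + 1 = 11
leading_zeros = num_bits - 1 = 10
binary(1764) = 11011100100

Elias gamma(1764) = '0000000000' + '11011100100' = 000000000011011100100 (21 bits)


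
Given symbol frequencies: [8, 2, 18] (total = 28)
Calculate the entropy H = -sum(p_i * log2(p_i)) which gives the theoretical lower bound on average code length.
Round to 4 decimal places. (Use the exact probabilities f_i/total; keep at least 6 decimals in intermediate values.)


Per-symbol terms -p_i * log2(p_i) with p_i = f_i/28:
  p = 8/28 = 0.285714: log2(p) = -1.807355, -p*log2(p) = 0.516387
  p = 2/28 = 0.071429: log2(p) = -3.807355, -p*log2(p) = 0.271954
  p = 18/28 = 0.642857: log2(p) = -0.637430, -p*log2(p) = 0.409776
H = 0.516387 + 0.271954 + 0.409776 = 1.198117

H = 1.1981 bits/symbol


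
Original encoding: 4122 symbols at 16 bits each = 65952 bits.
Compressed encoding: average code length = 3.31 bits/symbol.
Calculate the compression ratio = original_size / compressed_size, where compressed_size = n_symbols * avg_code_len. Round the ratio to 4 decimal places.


original_size = n_symbols * orig_bits = 4122 * 16 = 65952 bits
compressed_size = n_symbols * avg_code_len = 4122 * 3.31 = 13643.82 bits
ratio = original_size / compressed_size = 65952 / 13643.82 = 4.8338

Compression ratio = 4.8338


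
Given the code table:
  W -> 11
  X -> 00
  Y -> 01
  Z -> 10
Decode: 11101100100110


Decoding:
11 -> W
10 -> Z
11 -> W
00 -> X
10 -> Z
01 -> Y
10 -> Z


Result: WZWXZYZ


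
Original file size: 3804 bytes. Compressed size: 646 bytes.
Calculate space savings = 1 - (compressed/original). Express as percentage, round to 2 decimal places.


ratio = compressed/original = 646/3804 = 0.169821
savings = 1 - ratio = 1 - 0.169821 = 0.830179
as a percentage: 0.830179 * 100 = 83.02%

Space savings = 1 - 646/3804 = 83.02%


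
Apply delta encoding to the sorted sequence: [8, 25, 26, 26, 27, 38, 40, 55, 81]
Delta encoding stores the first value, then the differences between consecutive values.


First value: 8
Deltas:
  25 - 8 = 17
  26 - 25 = 1
  26 - 26 = 0
  27 - 26 = 1
  38 - 27 = 11
  40 - 38 = 2
  55 - 40 = 15
  81 - 55 = 26


Delta encoded: [8, 17, 1, 0, 1, 11, 2, 15, 26]


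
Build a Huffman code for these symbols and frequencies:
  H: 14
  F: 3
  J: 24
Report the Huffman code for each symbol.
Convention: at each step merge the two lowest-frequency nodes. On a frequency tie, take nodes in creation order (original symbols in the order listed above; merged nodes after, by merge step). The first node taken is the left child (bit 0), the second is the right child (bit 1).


Huffman tree construction:
Step 1: Merge F(3) + H(14) = 17
Step 2: Merge (F+H)(17) + J(24) = 41
Read each symbol's code off the tree from the root (left child = 0, right child = 1).

Codes:
  H: 01 (length 2)
  F: 00 (length 2)
  J: 1 (length 1)
Average code length: 58/41 = 1.4146 bits/symbol


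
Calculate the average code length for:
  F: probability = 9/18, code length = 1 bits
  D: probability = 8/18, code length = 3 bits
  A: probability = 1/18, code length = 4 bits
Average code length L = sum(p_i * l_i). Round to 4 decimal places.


Weighted contributions p_i * l_i:
  F: (9/18) * 1 = 9/18
  D: (8/18) * 3 = 24/18
  A: (1/18) * 4 = 4/18
Sum = (9 + 24 + 4)/18 = 37/18

L = 37/18 = 2.0556 bits/symbol


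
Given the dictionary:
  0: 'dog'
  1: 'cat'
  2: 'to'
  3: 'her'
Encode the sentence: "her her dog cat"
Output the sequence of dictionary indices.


Look up each word in the dictionary:
  'her' -> 3
  'her' -> 3
  'dog' -> 0
  'cat' -> 1

Encoded: [3, 3, 0, 1]


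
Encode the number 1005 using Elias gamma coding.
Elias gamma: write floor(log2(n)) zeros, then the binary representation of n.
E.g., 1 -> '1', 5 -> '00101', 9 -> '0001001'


num_bits = floor(log2(1005)) + 1 = 10
leading_zeros = num_bits - 1 = 9
binary(1005) = 1111101101

Elias gamma(1005) = '000000000' + '1111101101' = 0000000001111101101 (19 bits)


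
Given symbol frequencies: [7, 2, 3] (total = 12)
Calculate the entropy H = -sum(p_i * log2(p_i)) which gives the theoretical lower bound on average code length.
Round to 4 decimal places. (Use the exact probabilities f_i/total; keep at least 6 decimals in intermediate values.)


Per-symbol terms -p_i * log2(p_i) with p_i = f_i/12:
  p = 7/12 = 0.583333: log2(p) = -0.777608, -p*log2(p) = 0.453604
  p = 2/12 = 0.166667: log2(p) = -2.584963, -p*log2(p) = 0.430827
  p = 3/12 = 0.250000: log2(p) = -2.000000, -p*log2(p) = 0.500000
H = 0.453604 + 0.430827 + 0.500000 = 1.384431

H = 1.3844 bits/symbol


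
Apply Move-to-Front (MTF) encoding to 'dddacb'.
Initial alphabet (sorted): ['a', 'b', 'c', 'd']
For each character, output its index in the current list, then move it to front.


MTF encoding:
'd': index 3 in ['a', 'b', 'c', 'd'] -> ['d', 'a', 'b', 'c']
'd': index 0 in ['d', 'a', 'b', 'c'] -> ['d', 'a', 'b', 'c']
'd': index 0 in ['d', 'a', 'b', 'c'] -> ['d', 'a', 'b', 'c']
'a': index 1 in ['d', 'a', 'b', 'c'] -> ['a', 'd', 'b', 'c']
'c': index 3 in ['a', 'd', 'b', 'c'] -> ['c', 'a', 'd', 'b']
'b': index 3 in ['c', 'a', 'd', 'b'] -> ['b', 'c', 'a', 'd']


Output: [3, 0, 0, 1, 3, 3]


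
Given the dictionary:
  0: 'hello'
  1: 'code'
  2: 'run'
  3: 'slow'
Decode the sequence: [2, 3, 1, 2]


Look up each index in the dictionary:
  2 -> 'run'
  3 -> 'slow'
  1 -> 'code'
  2 -> 'run'

Decoded: "run slow code run"


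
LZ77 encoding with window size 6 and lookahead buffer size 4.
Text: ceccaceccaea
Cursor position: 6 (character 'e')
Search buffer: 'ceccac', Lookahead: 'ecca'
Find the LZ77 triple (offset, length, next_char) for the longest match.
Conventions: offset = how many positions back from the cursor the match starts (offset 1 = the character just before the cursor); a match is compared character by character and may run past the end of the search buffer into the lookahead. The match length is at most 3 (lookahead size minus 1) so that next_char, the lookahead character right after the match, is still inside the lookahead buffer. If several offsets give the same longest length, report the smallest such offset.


Try each offset into the search buffer:
  offset=1 (pos 5, char 'c'): match length 0
  offset=2 (pos 4, char 'a'): match length 0
  offset=3 (pos 3, char 'c'): match length 0
  offset=4 (pos 2, char 'c'): match length 0
  offset=5 (pos 1, char 'e'): match length 3
  offset=6 (pos 0, char 'c'): match length 0
Longest match has length 3 at offset 5.
next_char = character at position 6 + 3 = 9 -> 'a'

Best match: offset=5, length=3 (matching 'ecc' starting at position 1)
LZ77 triple: (5, 3, 'a')


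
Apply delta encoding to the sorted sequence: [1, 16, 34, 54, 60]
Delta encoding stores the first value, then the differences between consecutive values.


First value: 1
Deltas:
  16 - 1 = 15
  34 - 16 = 18
  54 - 34 = 20
  60 - 54 = 6


Delta encoded: [1, 15, 18, 20, 6]


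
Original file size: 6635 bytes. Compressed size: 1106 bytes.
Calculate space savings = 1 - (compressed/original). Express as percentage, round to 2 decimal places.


ratio = compressed/original = 1106/6635 = 0.166692
savings = 1 - ratio = 1 - 0.166692 = 0.833308
as a percentage: 0.833308 * 100 = 83.33%

Space savings = 1 - 1106/6635 = 83.33%


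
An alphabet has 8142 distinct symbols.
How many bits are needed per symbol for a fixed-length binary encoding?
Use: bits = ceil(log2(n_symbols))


log2(8142) = 12.9912
Bracket: 2^12 = 4096 < 8142 <= 2^13 = 8192
So ceil(log2(8142)) = 13

bits = ceil(log2(8142)) = ceil(12.9912) = 13 bits


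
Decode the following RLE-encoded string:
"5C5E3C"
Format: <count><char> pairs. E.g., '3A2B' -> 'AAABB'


Expanding each <count><char> pair:
  5C -> 'CCCCC'
  5E -> 'EEEEE'
  3C -> 'CCC'

Decoded = CCCCCEEEEECCC


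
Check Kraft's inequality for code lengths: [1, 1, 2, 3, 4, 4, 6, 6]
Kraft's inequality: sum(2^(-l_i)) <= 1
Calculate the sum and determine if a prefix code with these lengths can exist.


Sum = 2^(-1) + 2^(-1) + 2^(-2) + 2^(-3) + 2^(-4) + 2^(-4) + 2^(-6) + 2^(-6)
    = 0.5 + 0.5 + 0.25 + 0.125 + 0.0625 + 0.0625 + 0.015625 + 0.015625
    = 98/64 = 1.53125
Since 1.53125 > 1, Kraft's inequality is NOT satisfied.
A prefix code with these lengths CANNOT exist.

Kraft sum = 1.53125. Not satisfied.


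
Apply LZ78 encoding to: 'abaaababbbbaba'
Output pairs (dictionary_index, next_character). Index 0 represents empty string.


LZ78 encoding steps:
Dictionary: {0: ''}
Step 1: w='' (idx 0), next='a' -> output (0, 'a'), add 'a' as idx 1
Step 2: w='' (idx 0), next='b' -> output (0, 'b'), add 'b' as idx 2
Step 3: w='a' (idx 1), next='a' -> output (1, 'a'), add 'aa' as idx 3
Step 4: w='a' (idx 1), next='b' -> output (1, 'b'), add 'ab' as idx 4
Step 5: w='ab' (idx 4), next='b' -> output (4, 'b'), add 'abb' as idx 5
Step 6: w='b' (idx 2), next='b' -> output (2, 'b'), add 'bb' as idx 6
Step 7: w='ab' (idx 4), next='a' -> output (4, 'a'), add 'aba' as idx 7


Encoded: [(0, 'a'), (0, 'b'), (1, 'a'), (1, 'b'), (4, 'b'), (2, 'b'), (4, 'a')]


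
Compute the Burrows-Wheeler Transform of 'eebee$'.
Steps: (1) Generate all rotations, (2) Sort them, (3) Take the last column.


Rotations (sorted):
  0: $eebee -> last char: e
  1: bee$ee -> last char: e
  2: e$eebe -> last char: e
  3: ebee$e -> last char: e
  4: ee$eeb -> last char: b
  5: eebee$ -> last char: $


BWT = eeeeb$


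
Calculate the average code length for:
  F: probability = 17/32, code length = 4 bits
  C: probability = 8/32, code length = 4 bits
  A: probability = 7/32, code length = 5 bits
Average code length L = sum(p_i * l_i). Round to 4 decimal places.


Weighted contributions p_i * l_i:
  F: (17/32) * 4 = 68/32
  C: (8/32) * 4 = 32/32
  A: (7/32) * 5 = 35/32
Sum = (68 + 32 + 35)/32 = 135/32

L = 135/32 = 4.2188 bits/symbol


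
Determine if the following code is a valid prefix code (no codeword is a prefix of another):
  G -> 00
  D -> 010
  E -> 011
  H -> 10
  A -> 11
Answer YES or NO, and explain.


Checking each pair (does one codeword prefix another?):
  G='00' vs D='010': no prefix
  G='00' vs E='011': no prefix
  G='00' vs H='10': no prefix
  G='00' vs A='11': no prefix
  D='010' vs G='00': no prefix
  D='010' vs E='011': no prefix
  D='010' vs H='10': no prefix
  D='010' vs A='11': no prefix
  E='011' vs G='00': no prefix
  E='011' vs D='010': no prefix
  E='011' vs H='10': no prefix
  E='011' vs A='11': no prefix
  H='10' vs G='00': no prefix
  H='10' vs D='010': no prefix
  H='10' vs E='011': no prefix
  H='10' vs A='11': no prefix
  A='11' vs G='00': no prefix
  A='11' vs D='010': no prefix
  A='11' vs E='011': no prefix
  A='11' vs H='10': no prefix
No violation found over all pairs.

YES -- this is a valid prefix code. No codeword is a prefix of any other codeword.


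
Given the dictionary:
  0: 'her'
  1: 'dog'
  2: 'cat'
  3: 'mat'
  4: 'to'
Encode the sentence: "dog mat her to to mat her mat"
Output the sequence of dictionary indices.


Look up each word in the dictionary:
  'dog' -> 1
  'mat' -> 3
  'her' -> 0
  'to' -> 4
  'to' -> 4
  'mat' -> 3
  'her' -> 0
  'mat' -> 3

Encoded: [1, 3, 0, 4, 4, 3, 0, 3]


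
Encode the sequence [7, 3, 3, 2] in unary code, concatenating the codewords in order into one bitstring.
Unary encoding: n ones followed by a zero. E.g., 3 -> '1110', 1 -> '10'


Encode each number as n ones followed by a terminating 0:
  7 -> 11111110 (8 bits)
  3 -> 1110 (4 bits)
  3 -> 1110 (4 bits)
  2 -> 110 (3 bits)
Total length = 8 + 4 + 4 + 3 = 19 bits.

Unary([7, 3, 3, 2]) = 1111111011101110110 (19 bits)


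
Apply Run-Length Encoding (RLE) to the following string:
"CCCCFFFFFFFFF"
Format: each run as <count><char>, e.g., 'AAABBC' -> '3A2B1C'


Scanning runs left to right:
  i=0: run of 'C' x 4 -> '4C'
  i=4: run of 'F' x 9 -> '9F'

RLE = 4C9F
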